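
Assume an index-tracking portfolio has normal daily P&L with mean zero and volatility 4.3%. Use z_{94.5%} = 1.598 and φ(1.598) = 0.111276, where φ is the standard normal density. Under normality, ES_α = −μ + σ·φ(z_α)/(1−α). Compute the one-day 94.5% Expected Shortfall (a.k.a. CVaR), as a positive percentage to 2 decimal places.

8.70%

Tail multiplier: φ(z)/(1−α) = 0.111276 / 0.055 = 2.023.
ES = 4.3% × 2.023 = 8.699%.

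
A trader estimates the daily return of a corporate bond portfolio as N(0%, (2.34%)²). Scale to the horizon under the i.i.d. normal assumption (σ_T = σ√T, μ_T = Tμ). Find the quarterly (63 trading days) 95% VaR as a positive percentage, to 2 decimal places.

30.55%

At 95%, z = 1.645.
σ_{63d} = 2.34% × √63 = 18.573%.
VaR = 1.645 × 18.573% = 30.553%.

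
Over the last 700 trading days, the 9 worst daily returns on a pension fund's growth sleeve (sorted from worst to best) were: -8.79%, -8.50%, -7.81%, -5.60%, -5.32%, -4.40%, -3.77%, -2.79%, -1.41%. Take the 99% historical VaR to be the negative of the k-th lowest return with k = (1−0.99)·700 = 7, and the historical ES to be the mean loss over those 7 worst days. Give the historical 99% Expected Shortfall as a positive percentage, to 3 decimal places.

The 7 worst returns sum to -44.19%.
ES = −(-44.19%) / 7 = 6.3128…% ≈ 6.313%.

6.313%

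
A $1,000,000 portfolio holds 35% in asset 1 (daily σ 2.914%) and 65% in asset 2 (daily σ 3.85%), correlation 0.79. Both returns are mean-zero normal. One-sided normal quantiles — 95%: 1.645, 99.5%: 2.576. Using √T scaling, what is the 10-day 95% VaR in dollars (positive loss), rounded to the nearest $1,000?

σ_p = √(0.35²·2.914² + 0.65²·3.85² + 2·0.79·0.35·0.65·2.914·3.85) = 3.367%.
σ_{10d} = 3.367% × √10 = 10.647%.
VaR = 1.645 × 10.647% = 17.514%; on $1,000,000 that is $175,140.

$175,000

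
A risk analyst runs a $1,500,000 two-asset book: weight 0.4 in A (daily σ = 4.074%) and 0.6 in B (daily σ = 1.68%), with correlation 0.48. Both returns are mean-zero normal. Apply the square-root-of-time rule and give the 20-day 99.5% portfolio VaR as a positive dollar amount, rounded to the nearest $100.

σ_p = √(0.4²·4.074² + 0.6²·1.68² + 2·0.48·0.4·0.6·4.074·1.68) = 2.291%.
σ_{20d} = 2.291% × √20 = 10.246%.
z(99.5%) = 2.576.
VaR = 2.576 × 10.246% = 26.394%; on $1,500,000 that is $395,910.

$395,900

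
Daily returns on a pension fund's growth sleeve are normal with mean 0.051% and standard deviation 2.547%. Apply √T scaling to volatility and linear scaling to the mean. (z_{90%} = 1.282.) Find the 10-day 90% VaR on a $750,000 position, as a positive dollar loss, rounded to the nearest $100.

σ_{10d} = 2.547% × √10 = 8.054%; μ_{10d} = 10 × 0.051% = 0.510%.
VaR = −(0.510%) + 1.282 × 8.054% = 9.815%.
On $750,000: 0.09815 × $750,000 = $73,612.

$73,600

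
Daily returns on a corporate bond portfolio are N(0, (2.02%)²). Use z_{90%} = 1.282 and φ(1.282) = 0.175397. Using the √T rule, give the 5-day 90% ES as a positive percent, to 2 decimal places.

σ_{5d} = 2.02% × √5 = 4.517%.
ES multiplier = φ(z)/(1−α) = 0.175397/0.1 = 1.754.
ES = 4.517% × 1.754 = 7.923%.

7.92%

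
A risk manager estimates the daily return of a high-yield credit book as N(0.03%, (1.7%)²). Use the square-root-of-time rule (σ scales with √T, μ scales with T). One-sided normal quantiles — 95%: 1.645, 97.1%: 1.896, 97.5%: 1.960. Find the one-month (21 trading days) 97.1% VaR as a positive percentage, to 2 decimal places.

14.14%

σ_{21d} = 1.7% × √21 = 7.790%; μ_{21d} = 21 × 0.03% = 0.630%.
VaR = −(0.630%) + 1.896 × 7.790% = 14.140%.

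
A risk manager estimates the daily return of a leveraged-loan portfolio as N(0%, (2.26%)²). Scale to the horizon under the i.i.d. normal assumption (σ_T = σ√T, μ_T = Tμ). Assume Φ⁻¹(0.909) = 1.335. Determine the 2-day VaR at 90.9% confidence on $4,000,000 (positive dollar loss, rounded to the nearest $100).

σ_{2d} = 2.26% × √2 = 3.196%.
VaR = 1.335 × 3.196% = 4.267%.
On $4,000,000: 0.04267 × $4,000,000 = $170,680.

$170,700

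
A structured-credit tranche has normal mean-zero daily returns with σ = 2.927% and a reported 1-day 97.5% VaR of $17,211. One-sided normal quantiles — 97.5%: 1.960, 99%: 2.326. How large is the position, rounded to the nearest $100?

VaR as a fraction of value: z·σ = 1.960 × 2.927% = 5.73692%.
Position = $17,211 / 0.0573692 = $300,004.

$300,000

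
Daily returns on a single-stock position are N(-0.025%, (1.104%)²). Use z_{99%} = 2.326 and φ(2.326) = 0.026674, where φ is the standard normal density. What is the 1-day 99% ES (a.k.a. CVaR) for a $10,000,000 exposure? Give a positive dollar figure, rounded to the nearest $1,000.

Tail multiplier: φ(z)/(1−α) = 0.026674 / 0.01 = 2.667.
ES = −(-0.025%) + 1.104% × 2.667 = 2.969%.
On $10,000,000: 0.02969 × $10,000,000 = $296,900.

$297,000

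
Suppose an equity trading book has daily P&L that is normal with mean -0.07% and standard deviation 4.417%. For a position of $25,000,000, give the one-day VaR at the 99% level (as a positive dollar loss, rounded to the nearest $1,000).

$2,586,000

At 99% one-sided, z = 2.326.
VaR = −μ + z·σ = −(-0.07%) + 2.326 × 4.417% = 10.344%.
On $25,000,000: 0.10344 × $25,000,000 = $2,586,000.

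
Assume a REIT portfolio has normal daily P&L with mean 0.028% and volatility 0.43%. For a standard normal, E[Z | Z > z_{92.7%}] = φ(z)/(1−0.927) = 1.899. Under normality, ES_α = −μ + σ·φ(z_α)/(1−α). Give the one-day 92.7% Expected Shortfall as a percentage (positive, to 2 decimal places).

ES = −(0.028%) + 0.43% × 1.899 = 0.789%.

0.79%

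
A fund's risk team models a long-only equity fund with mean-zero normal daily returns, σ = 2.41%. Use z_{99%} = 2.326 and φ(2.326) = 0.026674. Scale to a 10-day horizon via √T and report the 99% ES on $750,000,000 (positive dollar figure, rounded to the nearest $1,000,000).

$152,000,000

σ_{10d} = 2.41% × √10 = 7.621%.
ES multiplier = φ(z)/(1−α) = 0.026674/0.01 = 2.667.
ES = 7.621% × 2.667 = 20.325%; on $750,000,000: $152,437,500.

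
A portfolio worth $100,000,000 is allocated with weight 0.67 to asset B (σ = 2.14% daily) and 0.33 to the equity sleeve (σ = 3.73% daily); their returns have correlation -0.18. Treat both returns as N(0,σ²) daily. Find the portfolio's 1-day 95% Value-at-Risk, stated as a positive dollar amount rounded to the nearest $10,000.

$2,820,000

σ_p² = 0.67²·2.14² + 0.33²·3.73² + 2·-0.18·0.67·0.33·2.14·3.73 = 2.9355 (%²).
σ_p = √2.9355 = 1.713%.
At 95%, z = 1.645.
VaR = 1.645 × 1.713% = 2.818%; on $100,000,000 that is $2,818,000.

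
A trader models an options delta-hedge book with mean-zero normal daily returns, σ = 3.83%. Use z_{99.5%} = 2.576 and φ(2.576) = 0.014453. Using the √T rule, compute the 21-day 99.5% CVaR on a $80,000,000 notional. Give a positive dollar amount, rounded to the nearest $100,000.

σ_{21d} = 3.83% × √21 = 17.551%.
ES multiplier = φ(z)/(1−α) = 0.014453/0.005 = 2.891.
ES = 17.551% × 2.891 = 50.740%; on $80,000,000: $40,592,000.

$40,600,000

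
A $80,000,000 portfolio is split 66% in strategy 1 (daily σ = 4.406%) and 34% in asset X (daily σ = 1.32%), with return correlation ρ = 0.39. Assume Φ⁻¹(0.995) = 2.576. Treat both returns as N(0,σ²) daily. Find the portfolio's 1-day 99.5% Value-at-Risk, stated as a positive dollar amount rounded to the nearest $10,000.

$6,410,000

σ_p² = 0.66²·4.406² + 0.34²·1.32² + 2·0.39·0.66·0.34·4.406·1.32 = 9.6756 (%²).
σ_p = √9.6756 = 3.111%.
VaR = 2.576 × 3.111% = 8.014%; on $80,000,000 that is $6,411,200.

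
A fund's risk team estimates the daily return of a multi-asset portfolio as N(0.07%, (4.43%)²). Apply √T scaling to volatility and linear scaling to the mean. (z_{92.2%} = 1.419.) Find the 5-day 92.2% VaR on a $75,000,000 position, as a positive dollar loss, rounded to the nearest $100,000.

$10,300,000

σ_{5d} = 4.43% × √5 = 9.906%; μ_{5d} = 5 × 0.07% = 0.350%.
VaR = −(0.350%) + 1.419 × 9.906% = 13.707%.
On $75,000,000: 0.13707 × $75,000,000 = $10,280,250.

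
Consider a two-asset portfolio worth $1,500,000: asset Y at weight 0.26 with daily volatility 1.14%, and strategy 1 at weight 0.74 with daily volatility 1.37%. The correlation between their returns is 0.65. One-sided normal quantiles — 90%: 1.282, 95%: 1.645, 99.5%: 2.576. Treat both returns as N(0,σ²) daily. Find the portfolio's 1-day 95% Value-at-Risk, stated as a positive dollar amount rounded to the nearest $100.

σ_p² = 0.26²·1.14² + 0.74²·1.37² + 2·0.65·0.26·0.74·1.14·1.37 = 1.5063 (%²).
σ_p = √1.5063 = 1.227%.
VaR = 1.645 × 1.227% = 2.018%; on $1,500,000 that is $30,270.

$30,300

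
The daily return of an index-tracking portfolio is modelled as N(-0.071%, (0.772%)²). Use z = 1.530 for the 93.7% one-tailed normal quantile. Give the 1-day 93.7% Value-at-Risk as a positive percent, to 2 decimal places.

VaR = −μ + z·σ = −(-0.071%) + 1.530 × 0.772% = 1.252%.

1.25%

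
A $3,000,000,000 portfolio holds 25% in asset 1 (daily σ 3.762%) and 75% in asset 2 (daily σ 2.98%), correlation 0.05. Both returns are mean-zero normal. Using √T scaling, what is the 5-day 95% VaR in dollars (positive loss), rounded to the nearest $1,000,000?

$272,000,000

σ_p = √(0.25²·3.762² + 0.75²·2.98² + 2·0.05·0.25·0.75·3.762·2.98) = 2.468%.
σ_{5d} = 2.468% × √5 = 5.519%.
z(95%) = 1.645.
VaR = 1.645 × 5.519% = 9.079%; on $3,000,000,000 that is $272,370,000.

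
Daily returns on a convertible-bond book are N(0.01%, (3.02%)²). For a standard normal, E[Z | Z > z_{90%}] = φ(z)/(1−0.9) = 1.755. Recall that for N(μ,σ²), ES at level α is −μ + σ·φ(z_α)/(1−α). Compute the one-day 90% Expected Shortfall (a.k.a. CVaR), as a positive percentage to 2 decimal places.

ES = −(0.01%) + 3.02% × 1.755 = 5.290%.

5.29%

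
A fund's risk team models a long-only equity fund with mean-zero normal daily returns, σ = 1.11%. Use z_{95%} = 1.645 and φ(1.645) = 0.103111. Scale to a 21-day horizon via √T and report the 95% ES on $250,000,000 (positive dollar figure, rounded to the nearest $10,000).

$26,220,000

σ_{21d} = 1.11% × √21 = 5.087%.
ES multiplier = φ(z)/(1−α) = 0.103111/0.05 = 2.062.
ES = 5.087% × 2.062 = 10.489%; on $250,000,000: $26,222,500.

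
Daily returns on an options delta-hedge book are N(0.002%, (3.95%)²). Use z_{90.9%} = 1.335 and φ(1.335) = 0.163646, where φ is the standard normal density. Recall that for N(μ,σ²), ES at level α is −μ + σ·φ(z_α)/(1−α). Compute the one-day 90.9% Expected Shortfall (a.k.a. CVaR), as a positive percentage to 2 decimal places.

7.10%

Tail multiplier: φ(z)/(1−α) = 0.163646 / 0.091 = 1.798.
ES = −(0.002%) + 3.95% × 1.798 = 7.100%.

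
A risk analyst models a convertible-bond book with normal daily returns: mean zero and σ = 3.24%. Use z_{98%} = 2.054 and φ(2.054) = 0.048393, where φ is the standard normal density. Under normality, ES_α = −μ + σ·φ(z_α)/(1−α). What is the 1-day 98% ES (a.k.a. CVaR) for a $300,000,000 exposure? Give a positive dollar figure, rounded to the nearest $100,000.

Tail multiplier: φ(z)/(1−α) = 0.048393 / 0.02 = 2.420.
ES = 3.24% × 2.420 = 7.841%.
On $300,000,000: 0.07841 × $300,000,000 = $23,523,000.

$23,500,000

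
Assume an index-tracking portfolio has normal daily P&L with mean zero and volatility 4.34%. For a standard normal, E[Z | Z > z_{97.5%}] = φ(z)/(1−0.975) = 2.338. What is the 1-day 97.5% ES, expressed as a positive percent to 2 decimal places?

10.15%

ES = 4.34% × 2.338 = 10.147%.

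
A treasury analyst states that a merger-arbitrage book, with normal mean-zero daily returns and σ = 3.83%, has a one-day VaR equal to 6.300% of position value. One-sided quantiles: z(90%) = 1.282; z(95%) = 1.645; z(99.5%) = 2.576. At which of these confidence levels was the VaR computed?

95%

Implied z = VaR/σ = 6.300 / 3.83 = 1.645.
This matches z(95%) = 1.645.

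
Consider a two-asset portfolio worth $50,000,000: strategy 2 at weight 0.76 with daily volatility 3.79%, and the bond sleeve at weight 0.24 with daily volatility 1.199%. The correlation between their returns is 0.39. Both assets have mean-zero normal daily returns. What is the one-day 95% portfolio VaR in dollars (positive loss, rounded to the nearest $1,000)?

$2,471,000

σ_p² = 0.76²·3.79² + 0.24²·1.199² + 2·0.39·0.76·0.24·3.79·1.199 = 9.0260 (%²).
σ_p = √9.0260 = 3.004%.
At 95%, z = 1.645.
VaR = 1.645 × 3.004% = 4.942%; on $50,000,000 that is $2,471,000.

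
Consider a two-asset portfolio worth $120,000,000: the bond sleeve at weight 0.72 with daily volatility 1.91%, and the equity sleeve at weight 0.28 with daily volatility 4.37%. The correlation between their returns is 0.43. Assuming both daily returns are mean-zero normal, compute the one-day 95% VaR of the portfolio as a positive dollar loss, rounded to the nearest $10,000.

$4,340,000

σ_p² = 0.72²·1.91² + 0.28²·4.37² + 2·0.43·0.72·0.28·1.91·4.37 = 4.8355 (%²).
σ_p = √4.8355 = 2.199%.
At 95%, z = 1.645.
VaR = 1.645 × 2.199% = 3.617%; on $120,000,000 that is $4,340,400.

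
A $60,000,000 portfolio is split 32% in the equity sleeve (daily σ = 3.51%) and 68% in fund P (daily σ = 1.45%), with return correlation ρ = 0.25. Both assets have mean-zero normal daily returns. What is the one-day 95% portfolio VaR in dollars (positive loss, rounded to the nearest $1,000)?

σ_p² = 0.32²·3.51² + 0.68²·1.45² + 2·0.25·0.32·0.68·3.51·1.45 = 2.7875 (%²).
σ_p = √2.7875 = 1.670%.
At 95%, z = 1.645.
VaR = 1.645 × 1.670% = 2.747%; on $60,000,000 that is $1,648,200.

$1,648,000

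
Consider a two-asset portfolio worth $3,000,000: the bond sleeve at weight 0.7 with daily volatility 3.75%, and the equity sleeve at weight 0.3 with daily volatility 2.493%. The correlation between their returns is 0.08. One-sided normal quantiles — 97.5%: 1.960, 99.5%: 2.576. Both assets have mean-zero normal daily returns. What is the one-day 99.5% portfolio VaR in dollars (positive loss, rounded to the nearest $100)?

$215,300

σ_p² = 0.7²·3.75² + 0.3²·2.493² + 2·0.08·0.7·0.3·3.75·2.493 = 7.7641 (%²).
σ_p = √7.7641 = 2.786%.
VaR = 2.576 × 2.786% = 7.177%; on $3,000,000 that is $215,310.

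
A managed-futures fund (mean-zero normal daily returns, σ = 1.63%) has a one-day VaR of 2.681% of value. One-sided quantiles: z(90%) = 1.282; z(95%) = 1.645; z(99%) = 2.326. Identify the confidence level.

95%

Implied z = VaR/σ = 2.681 / 1.63 = 1.645.
This matches z(95%) = 1.645.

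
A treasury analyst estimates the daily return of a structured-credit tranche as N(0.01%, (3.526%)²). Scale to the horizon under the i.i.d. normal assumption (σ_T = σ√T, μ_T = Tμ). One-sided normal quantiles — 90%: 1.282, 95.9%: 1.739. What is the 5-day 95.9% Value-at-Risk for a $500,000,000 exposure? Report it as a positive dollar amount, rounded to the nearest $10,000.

σ_{5d} = 3.526% × √5 = 7.884%; μ_{5d} = 5 × 0.01% = 0.050%.
VaR = −(0.050%) + 1.739 × 7.884% = 13.660%.
On $500,000,000: 0.13660 × $500,000,000 = $68,300,000.

$68,300,000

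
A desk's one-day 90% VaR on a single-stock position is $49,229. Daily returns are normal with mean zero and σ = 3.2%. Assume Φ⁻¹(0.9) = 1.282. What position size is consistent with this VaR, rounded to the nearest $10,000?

$1,200,000

VaR as a fraction of value: z·σ = 1.282 × 3.2% = 4.1024%.
Position = $49,229 / 0.041024 = $1,200,005.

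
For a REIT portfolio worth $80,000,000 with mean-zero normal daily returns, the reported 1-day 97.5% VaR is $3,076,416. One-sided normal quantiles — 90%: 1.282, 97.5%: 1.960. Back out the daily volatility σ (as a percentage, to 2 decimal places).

1.96%

VaR as a fraction: $3,076,416 / $80,000,000 = 3.846%.
σ = VaR / z = 3.846% / 1.960 = 1.962%.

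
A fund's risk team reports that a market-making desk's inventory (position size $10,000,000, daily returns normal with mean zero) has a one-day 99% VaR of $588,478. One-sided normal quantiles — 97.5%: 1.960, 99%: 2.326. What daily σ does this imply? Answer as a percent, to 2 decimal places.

2.53%

VaR as a fraction: $588,478 / $10,000,000 = 5.885%.
σ = VaR / z = 5.885% / 2.326 = 2.530%.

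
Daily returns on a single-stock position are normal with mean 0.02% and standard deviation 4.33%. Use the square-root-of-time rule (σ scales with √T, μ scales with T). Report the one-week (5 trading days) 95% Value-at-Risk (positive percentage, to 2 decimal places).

15.83%

At 95%, z = 1.645.
σ_{5d} = 4.33% × √5 = 9.682%; μ_{5d} = 5 × 0.02% = 0.100%.
VaR = −(0.100%) + 1.645 × 9.682% = 15.827%.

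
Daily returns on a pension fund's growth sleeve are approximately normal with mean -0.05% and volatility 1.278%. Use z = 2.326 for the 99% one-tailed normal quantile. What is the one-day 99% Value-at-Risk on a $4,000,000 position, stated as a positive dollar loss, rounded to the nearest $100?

VaR = −μ + z·σ = −(-0.05%) + 2.326 × 1.278% = 3.023%.
On $4,000,000: 0.03023 × $4,000,000 = $120,920.

$120,900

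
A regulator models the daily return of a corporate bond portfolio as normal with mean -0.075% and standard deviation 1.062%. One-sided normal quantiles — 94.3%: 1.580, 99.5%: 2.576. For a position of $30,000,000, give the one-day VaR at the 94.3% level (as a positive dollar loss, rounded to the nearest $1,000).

VaR = −μ + z·σ = −(-0.075%) + 1.580 × 1.062% = 1.753%.
On $30,000,000: 0.01753 × $30,000,000 = $525,900.

$526,000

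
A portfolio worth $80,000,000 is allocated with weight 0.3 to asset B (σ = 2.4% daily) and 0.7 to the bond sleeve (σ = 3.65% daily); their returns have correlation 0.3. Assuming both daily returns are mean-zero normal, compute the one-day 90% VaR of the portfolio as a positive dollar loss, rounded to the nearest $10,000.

$2,930,000

σ_p² = 0.3²·2.4² + 0.7²·3.65² + 2·0.3·0.3·0.7·2.4·3.65 = 8.1502 (%²).
σ_p = √8.1502 = 2.855%.
At 90%, z = 1.282.
VaR = 1.282 × 2.855% = 3.660%; on $80,000,000 that is $2,928,000.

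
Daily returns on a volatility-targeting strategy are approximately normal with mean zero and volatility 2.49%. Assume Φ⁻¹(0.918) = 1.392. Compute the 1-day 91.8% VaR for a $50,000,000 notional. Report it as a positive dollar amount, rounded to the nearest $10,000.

VaR = z·σ = 1.392 × 2.49% = 3.466%.
On $50,000,000: 0.03466 × $50,000,000 = $1,733,000.

$1,730,000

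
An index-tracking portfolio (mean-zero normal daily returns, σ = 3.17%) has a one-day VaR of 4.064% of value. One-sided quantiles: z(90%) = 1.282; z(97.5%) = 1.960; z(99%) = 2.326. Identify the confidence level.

90%

Implied z = VaR/σ = 4.064 / 3.17 = 1.282.
This matches z(90%) = 1.282.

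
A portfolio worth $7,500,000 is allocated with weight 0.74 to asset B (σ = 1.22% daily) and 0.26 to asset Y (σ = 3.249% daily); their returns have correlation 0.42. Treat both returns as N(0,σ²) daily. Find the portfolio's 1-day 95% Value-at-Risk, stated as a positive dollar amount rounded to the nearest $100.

$181,700

σ_p² = 0.74²·1.22² + 0.26²·3.249² + 2·0.42·0.74·0.26·1.22·3.249 = 2.1692 (%²).
σ_p = √2.1692 = 1.473%.
At 95%, z = 1.645.
VaR = 1.645 × 1.473% = 2.423%; on $7,500,000 that is $181,725.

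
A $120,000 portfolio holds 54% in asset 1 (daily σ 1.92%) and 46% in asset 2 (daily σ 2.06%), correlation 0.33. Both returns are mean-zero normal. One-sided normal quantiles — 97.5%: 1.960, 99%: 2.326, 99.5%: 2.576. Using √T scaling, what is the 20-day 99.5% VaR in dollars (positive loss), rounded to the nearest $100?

σ_p = √(0.54²·1.92² + 0.46²·2.06² + 2·0.33·0.54·0.46·1.92·2.06) = 1.619%.
σ_{20d} = 1.619% × √20 = 7.240%.
VaR = 2.576 × 7.240% = 18.650%; on $120,000 that is $22,380.

$22,400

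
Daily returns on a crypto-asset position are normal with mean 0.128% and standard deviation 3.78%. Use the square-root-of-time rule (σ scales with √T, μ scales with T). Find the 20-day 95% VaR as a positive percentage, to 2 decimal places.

25.25%

At 95%, z = 1.645.
σ_{20d} = 3.78% × √20 = 16.905%; μ_{20d} = 20 × 0.128% = 2.560%.
VaR = −(2.560%) + 1.645 × 16.905% = 25.249%.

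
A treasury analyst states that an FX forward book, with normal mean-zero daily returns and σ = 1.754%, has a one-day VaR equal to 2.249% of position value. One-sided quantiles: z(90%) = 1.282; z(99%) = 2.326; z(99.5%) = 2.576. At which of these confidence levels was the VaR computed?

90%

Implied z = VaR/σ = 2.249 / 1.754 = 1.282.
This matches z(90%) = 1.282.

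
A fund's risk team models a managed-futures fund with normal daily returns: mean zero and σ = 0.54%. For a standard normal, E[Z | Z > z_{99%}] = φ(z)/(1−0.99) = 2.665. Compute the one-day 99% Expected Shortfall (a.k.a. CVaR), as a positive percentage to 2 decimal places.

ES = 0.54% × 2.665 = 1.439%.

1.44%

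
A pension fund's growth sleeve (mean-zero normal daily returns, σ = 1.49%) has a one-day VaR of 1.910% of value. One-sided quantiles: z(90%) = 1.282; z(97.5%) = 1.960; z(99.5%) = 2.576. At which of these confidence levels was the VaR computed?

Implied z = VaR/σ = 1.910 / 1.49 = 1.282.
This matches z(90%) = 1.282.

90%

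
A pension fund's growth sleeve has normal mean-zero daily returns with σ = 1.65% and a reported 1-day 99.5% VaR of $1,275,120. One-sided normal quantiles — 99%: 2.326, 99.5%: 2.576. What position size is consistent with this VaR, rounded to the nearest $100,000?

$30,000,000

VaR as a fraction of value: z·σ = 2.576 × 1.65% = 4.2504%.
Position = $1,275,120 / 0.042504 = $30,000,000.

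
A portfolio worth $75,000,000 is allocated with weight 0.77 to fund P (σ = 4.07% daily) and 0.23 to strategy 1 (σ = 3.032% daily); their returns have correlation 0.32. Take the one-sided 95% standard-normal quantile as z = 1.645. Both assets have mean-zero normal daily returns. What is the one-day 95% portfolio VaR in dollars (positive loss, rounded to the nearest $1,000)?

$4,221,000

σ_p² = 0.77²·4.07² + 0.23²·3.032² + 2·0.32·0.77·0.23·4.07·3.032 = 11.7063 (%²).
σ_p = √11.7063 = 3.421%.
VaR = 1.645 × 3.421% = 5.628%; on $75,000,000 that is $4,221,000.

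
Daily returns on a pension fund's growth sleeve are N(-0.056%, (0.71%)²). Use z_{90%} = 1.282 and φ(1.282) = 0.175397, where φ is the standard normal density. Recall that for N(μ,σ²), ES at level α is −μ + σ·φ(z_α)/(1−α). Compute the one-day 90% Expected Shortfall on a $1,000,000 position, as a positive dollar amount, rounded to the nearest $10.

Tail multiplier: φ(z)/(1−α) = 0.175397 / 0.1 = 1.754.
ES = −(-0.056%) + 0.71% × 1.754 = 1.301%.
On $1,000,000: 0.01301 × $1,000,000 = $13,010.

$13,010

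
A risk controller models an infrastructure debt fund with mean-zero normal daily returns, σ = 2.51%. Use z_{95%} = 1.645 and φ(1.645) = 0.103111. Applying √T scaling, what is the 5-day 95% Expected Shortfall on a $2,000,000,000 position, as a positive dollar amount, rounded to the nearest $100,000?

σ_{5d} = 2.51% × √5 = 5.613%.
ES multiplier = φ(z)/(1−α) = 0.103111/0.05 = 2.062.
ES = 5.613% × 2.062 = 11.574%; on $2,000,000,000: $231,480,000.

$231,500,000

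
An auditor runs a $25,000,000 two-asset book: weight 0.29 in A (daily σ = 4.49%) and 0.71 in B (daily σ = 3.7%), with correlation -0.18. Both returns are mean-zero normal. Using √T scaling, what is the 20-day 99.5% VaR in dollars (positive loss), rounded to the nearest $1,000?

σ_p = √(0.29²·4.49² + 0.71²·3.7² + 2·-0.18·0.29·0.71·4.49·3.7) = 2.714%.
σ_{20d} = 2.714% × √20 = 12.137%.
z(99.5%) = 2.576.
VaR = 2.576 × 12.137% = 31.265%; on $25,000,000 that is $7,816,250.

$7,816,000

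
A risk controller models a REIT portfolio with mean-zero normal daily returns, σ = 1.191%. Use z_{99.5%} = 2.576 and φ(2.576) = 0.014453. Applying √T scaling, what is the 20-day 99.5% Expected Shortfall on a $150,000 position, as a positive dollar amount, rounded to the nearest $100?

σ_{20d} = 1.191% × √20 = 5.326%.
ES multiplier = φ(z)/(1−α) = 0.014453/0.005 = 2.891.
ES = 5.326% × 2.891 = 15.397%; on $150,000: $23,096.

$23,100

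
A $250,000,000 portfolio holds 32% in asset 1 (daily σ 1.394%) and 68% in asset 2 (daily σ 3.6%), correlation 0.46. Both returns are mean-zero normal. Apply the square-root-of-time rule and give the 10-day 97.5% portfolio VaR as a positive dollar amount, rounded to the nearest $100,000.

σ_p = √(0.32²·1.394² + 0.68²·3.6² + 2·0.46·0.32·0.68·1.394·3.6) = 2.683%.
σ_{10d} = 2.683% × √10 = 8.484%.
z(97.5%) = 1.960.
VaR = 1.960 × 8.484% = 16.629%; on $250,000,000 that is $41,572,500.

$41,600,000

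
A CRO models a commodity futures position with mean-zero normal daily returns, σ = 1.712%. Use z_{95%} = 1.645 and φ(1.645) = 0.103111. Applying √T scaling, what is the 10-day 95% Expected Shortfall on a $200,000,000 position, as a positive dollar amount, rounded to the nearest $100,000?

$22,300,000

σ_{10d} = 1.712% × √10 = 5.414%.
ES multiplier = φ(z)/(1−α) = 0.103111/0.05 = 2.062.
ES = 5.414% × 2.062 = 11.164%; on $200,000,000: $22,328,000.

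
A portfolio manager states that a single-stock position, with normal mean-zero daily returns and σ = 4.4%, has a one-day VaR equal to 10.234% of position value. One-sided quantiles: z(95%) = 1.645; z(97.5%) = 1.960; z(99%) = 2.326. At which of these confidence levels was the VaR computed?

Implied z = VaR/σ = 10.234 / 4.4 = 2.326.
This matches z(99%) = 2.326.

99%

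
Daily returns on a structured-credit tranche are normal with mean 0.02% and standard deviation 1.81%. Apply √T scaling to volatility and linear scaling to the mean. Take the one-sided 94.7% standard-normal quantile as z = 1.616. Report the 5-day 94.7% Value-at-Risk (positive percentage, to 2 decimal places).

6.44%

σ_{5d} = 1.81% × √5 = 4.047%; μ_{5d} = 5 × 0.02% = 0.100%.
VaR = −(0.100%) + 1.616 × 4.047% = 6.440%.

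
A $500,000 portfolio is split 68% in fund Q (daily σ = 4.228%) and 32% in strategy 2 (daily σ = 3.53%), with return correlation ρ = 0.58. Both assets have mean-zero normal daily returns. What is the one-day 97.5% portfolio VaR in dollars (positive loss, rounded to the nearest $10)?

$35,750

σ_p² = 0.68²·4.228² + 0.32²·3.53² + 2·0.58·0.68·0.32·4.228·3.53 = 13.3091 (%²).
σ_p = √13.3091 = 3.648%.
At 97.5%, z = 1.960.
VaR = 1.960 × 3.648% = 7.150%; on $500,000 that is $35,750.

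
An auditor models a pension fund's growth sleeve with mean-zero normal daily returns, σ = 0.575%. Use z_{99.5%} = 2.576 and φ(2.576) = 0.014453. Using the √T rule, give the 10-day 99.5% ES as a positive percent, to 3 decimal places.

σ_{10d} = 0.575% × √10 = 1.818%.
ES multiplier = φ(z)/(1−α) = 0.014453/0.005 = 2.891.
ES = 1.818% × 2.891 = 5.256%.

5.256%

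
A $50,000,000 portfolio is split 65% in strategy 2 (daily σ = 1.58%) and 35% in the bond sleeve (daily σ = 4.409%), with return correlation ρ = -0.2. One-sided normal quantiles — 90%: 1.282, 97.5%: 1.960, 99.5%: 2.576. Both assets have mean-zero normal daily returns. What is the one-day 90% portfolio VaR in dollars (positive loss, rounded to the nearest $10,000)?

σ_p² = 0.65²·1.58² + 0.35²·4.409² + 2·-0.2·0.65·0.35·1.58·4.409 = 2.8021 (%²).
σ_p = √2.8021 = 1.674%.
VaR = 1.282 × 1.674% = 2.146%; on $50,000,000 that is $1,073,000.

$1,070,000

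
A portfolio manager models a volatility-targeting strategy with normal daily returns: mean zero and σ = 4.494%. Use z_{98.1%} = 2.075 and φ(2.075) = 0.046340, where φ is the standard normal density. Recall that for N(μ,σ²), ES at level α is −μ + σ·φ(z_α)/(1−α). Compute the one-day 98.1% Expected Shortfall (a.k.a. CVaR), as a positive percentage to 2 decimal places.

10.96%

Tail multiplier: φ(z)/(1−α) = 0.046340 / 0.019 = 2.439.
ES = 4.494% × 2.439 = 10.961%.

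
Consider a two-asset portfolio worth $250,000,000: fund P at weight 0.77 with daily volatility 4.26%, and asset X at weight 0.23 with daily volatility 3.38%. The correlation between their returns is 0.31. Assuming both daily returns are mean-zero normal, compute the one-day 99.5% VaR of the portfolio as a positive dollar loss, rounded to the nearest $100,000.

$23,200,000

σ_p² = 0.77²·4.26² + 0.23²·3.38² + 2·0.31·0.77·0.23·4.26·3.38 = 12.9451 (%²).
σ_p = √12.9451 = 3.598%.
At 99.5%, z = 2.576.
VaR = 2.576 × 3.598% = 9.268%; on $250,000,000 that is $23,170,000.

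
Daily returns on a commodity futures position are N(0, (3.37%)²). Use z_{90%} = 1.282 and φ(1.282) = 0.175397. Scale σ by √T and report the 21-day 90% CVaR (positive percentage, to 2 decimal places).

σ_{21d} = 3.37% × √21 = 15.443%.
ES multiplier = φ(z)/(1−α) = 0.175397/0.1 = 1.754.
ES = 15.443% × 1.754 = 27.087%.

27.09%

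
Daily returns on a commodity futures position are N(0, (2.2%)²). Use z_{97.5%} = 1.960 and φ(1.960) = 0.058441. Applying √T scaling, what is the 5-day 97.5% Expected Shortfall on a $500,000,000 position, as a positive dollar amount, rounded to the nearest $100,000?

$57,500,000

σ_{5d} = 2.2% × √5 = 4.919%.
ES multiplier = φ(z)/(1−α) = 0.058441/0.025 = 2.338.
ES = 4.919% × 2.338 = 11.501%; on $500,000,000: $57,505,000.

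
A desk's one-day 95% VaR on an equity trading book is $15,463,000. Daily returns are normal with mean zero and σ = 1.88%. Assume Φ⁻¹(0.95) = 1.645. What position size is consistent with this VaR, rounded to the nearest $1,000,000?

VaR as a fraction of value: z·σ = 1.645 × 1.88% = 3.0926%.
Position = $15,463,000 / 0.030926 = $500,000,000.

$500,000,000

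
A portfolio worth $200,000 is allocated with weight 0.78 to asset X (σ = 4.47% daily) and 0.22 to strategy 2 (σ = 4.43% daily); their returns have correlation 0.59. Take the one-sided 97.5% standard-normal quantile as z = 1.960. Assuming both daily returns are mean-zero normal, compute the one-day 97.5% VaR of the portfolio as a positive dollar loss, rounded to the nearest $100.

σ_p² = 0.78²·4.47² + 0.22²·4.43² + 2·0.59·0.78·0.22·4.47·4.43 = 17.1159 (%²).
σ_p = √17.1159 = 4.137%.
VaR = 1.960 × 4.137% = 8.109%; on $200,000 that is $16,218.

$16,200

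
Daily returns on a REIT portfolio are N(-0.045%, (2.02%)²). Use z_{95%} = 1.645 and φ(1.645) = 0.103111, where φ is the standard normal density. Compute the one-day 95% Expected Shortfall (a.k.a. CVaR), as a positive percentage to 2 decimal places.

Tail multiplier: φ(z)/(1−α) = 0.103111 / 0.05 = 2.062.
ES = −(-0.045%) + 2.02% × 2.062 = 4.210%.

4.21%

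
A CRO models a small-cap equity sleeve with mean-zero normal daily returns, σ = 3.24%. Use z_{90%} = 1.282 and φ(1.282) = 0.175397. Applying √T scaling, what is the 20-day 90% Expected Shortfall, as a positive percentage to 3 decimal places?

σ_{20d} = 3.24% × √20 = 14.490%.
ES multiplier = φ(z)/(1−α) = 0.175397/0.1 = 1.754.
ES = 14.490% × 1.754 = 25.415%.

25.415%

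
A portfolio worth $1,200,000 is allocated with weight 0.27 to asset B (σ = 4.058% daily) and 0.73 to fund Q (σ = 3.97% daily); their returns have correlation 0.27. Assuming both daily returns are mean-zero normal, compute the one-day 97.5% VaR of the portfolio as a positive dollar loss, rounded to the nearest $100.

σ_p² = 0.27²·4.058² + 0.73²·3.97² + 2·0.27·0.27·0.73·4.058·3.97 = 11.3141 (%²).
σ_p = √11.3141 = 3.364%.
At 97.5%, z = 1.960.
VaR = 1.960 × 3.364% = 6.593%; on $1,200,000 that is $79,116.

$79,100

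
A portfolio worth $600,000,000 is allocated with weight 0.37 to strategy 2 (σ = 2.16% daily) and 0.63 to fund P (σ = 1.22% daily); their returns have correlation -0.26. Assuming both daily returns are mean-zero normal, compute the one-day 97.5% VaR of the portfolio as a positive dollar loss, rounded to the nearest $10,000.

σ_p² = 0.37²·2.16² + 0.63²·1.22² + 2·-0.26·0.37·0.63·2.16·1.22 = 0.9100 (%²).
σ_p = √0.9100 = 0.954%.
At 97.5%, z = 1.960.
VaR = 1.960 × 0.954% = 1.870%; on $600,000,000 that is $11,220,000.

$11,220,000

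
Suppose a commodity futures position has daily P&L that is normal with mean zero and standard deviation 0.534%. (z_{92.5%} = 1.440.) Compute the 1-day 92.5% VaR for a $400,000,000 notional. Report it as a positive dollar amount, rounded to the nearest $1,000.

VaR = z·σ = 1.440 × 0.534% = 0.769%.
On $400,000,000: 0.00769 × $400,000,000 = $3,076,000.

$3,076,000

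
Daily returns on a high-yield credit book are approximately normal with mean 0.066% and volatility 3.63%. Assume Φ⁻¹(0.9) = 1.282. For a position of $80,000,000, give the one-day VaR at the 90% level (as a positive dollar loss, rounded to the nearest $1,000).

$3,670,000

VaR = −μ + z·σ = −(0.066%) + 1.282 × 3.63% = 4.588%.
On $80,000,000: 0.04588 × $80,000,000 = $3,670,400.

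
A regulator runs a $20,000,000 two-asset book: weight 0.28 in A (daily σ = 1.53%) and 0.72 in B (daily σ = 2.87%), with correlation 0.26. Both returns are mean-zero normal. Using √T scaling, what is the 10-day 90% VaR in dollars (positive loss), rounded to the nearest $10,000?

$1,800,000

σ_p = √(0.28²·1.53² + 0.72²·2.87² + 2·0.26·0.28·0.72·1.53·2.87) = 2.217%.
σ_{10d} = 2.217% × √10 = 7.011%.
z(90%) = 1.282.
VaR = 1.282 × 7.011% = 8.988%; on $20,000,000 that is $1,797,600.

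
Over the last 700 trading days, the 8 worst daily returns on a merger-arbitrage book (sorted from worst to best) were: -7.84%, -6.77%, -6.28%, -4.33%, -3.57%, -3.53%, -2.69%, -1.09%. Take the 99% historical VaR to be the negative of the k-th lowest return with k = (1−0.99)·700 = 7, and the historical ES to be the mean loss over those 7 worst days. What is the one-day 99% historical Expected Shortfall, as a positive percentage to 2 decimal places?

5.00%

The 7 worst returns sum to -35.01%.
ES = −(-35.01%) / 7 = 5.0014…% ≈ 5.00%.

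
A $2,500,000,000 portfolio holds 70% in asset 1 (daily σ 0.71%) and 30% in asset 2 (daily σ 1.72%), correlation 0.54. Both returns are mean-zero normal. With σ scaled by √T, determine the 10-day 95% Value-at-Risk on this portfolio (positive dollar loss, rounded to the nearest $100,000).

σ_p = √(0.7²·0.71² + 0.3²·1.72² + 2·0.54·0.7·0.3·0.71·1.72) = 0.889%.
σ_{10d} = 0.889% × √10 = 2.811%.
z(95%) = 1.645.
VaR = 1.645 × 2.811% = 4.624%; on $2,500,000,000 that is $115,600,000.

$115,600,000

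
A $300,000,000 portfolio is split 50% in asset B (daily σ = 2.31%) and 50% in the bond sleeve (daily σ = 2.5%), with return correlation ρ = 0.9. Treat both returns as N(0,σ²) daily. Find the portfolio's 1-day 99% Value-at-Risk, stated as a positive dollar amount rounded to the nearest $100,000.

σ_p² = 0.5²·2.31² + 0.5²·2.5² + 2·0.9·0.5·0.5·2.31·2.5 = 5.4953 (%²).
σ_p = √5.4953 = 2.344%.
At 99%, z = 2.326.
VaR = 2.326 × 2.344% = 5.452%; on $300,000,000 that is $16,356,000.

$16,400,000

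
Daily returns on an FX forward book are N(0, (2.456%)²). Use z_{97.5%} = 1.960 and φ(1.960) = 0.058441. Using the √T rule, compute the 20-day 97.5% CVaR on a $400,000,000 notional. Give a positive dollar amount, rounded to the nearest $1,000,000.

σ_{20d} = 2.456% × √20 = 10.984%.
ES multiplier = φ(z)/(1−α) = 0.058441/0.025 = 2.338.
ES = 10.984% × 2.338 = 25.681%; on $400,000,000: $102,724,000.

$103,000,000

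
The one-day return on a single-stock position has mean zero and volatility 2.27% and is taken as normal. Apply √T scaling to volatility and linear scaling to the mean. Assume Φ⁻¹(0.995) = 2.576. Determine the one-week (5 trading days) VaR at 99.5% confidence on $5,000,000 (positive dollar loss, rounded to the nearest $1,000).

$654,000

σ_{5d} = 2.27% × √5 = 5.076%.
VaR = 2.576 × 5.076% = 13.076%.
On $5,000,000: 0.13076 × $5,000,000 = $653,800.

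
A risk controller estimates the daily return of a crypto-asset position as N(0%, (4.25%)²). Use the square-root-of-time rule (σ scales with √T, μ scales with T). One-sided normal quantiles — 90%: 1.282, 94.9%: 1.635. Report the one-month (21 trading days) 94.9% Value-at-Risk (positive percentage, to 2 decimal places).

31.84%

σ_{21d} = 4.25% × √21 = 19.476%.
VaR = 1.635 × 19.476% = 31.843%.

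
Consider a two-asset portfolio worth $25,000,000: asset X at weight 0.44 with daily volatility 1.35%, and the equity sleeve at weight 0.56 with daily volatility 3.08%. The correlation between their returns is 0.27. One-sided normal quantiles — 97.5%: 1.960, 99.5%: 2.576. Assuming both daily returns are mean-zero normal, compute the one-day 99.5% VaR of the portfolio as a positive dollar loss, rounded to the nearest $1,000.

$1,269,000

σ_p² = 0.44²·1.35² + 0.56²·3.08² + 2·0.27·0.44·0.56·1.35·3.08 = 3.8810 (%²).
σ_p = √3.8810 = 1.970%.
VaR = 2.576 × 1.970% = 5.075%; on $25,000,000 that is $1,268,750.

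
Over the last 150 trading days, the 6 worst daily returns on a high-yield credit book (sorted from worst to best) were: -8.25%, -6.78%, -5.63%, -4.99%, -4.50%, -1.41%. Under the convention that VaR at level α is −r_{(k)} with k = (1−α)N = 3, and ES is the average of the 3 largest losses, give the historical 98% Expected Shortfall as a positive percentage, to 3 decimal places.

6.887%

The 3 worst returns sum to -20.66%.
ES = −(-20.66%) / 3 = 6.8866…% ≈ 6.887%.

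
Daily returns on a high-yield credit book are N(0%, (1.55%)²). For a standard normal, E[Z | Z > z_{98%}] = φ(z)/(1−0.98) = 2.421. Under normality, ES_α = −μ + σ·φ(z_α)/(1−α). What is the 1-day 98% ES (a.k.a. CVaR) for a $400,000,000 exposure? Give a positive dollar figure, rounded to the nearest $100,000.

$15,000,000

ES = 1.55% × 2.421 = 3.753%.
On $400,000,000: 0.03753 × $400,000,000 = $15,012,000.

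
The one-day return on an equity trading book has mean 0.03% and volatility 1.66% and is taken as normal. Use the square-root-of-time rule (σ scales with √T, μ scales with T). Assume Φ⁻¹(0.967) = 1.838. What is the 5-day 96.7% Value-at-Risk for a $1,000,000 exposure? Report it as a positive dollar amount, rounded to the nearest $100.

$66,700

σ_{5d} = 1.66% × √5 = 3.712%; μ_{5d} = 5 × 0.03% = 0.150%.
VaR = −(0.150%) + 1.838 × 3.712% = 6.673%.
On $1,000,000: 0.06673 × $1,000,000 = $66,730.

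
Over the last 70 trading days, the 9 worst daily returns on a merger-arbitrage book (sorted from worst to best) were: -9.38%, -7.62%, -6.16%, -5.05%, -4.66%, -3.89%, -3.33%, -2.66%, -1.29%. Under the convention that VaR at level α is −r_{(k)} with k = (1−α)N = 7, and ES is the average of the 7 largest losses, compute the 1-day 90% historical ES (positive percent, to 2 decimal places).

The 7 worst returns sum to -40.09%.
ES = −(-40.09%) / 7 = 5.7271…% ≈ 5.73%.

5.73%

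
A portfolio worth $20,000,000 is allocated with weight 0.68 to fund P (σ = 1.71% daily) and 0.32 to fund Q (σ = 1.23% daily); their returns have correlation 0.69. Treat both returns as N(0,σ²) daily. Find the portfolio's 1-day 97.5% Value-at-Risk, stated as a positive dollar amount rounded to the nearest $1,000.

$573,000

σ_p² = 0.68²·1.71² + 0.32²·1.23² + 2·0.69·0.68·0.32·1.71·1.23 = 2.1386 (%²).
σ_p = √2.1386 = 1.462%.
At 97.5%, z = 1.960.
VaR = 1.960 × 1.462% = 2.866%; on $20,000,000 that is $573,200.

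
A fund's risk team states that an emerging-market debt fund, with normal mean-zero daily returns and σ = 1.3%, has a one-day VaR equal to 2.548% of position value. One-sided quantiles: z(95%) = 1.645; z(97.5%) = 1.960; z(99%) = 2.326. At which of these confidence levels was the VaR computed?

97.5%

Implied z = VaR/σ = 2.548 / 1.3 = 1.960.
This matches z(97.5%) = 1.960.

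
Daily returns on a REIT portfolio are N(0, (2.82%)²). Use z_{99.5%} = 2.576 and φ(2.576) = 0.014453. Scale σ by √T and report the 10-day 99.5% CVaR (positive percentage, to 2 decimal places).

25.78%

σ_{10d} = 2.82% × √10 = 8.918%.
ES multiplier = φ(z)/(1−α) = 0.014453/0.005 = 2.891.
ES = 8.918% × 2.891 = 25.782%.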